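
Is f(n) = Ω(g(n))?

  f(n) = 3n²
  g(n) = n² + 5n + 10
True

f(n) = 3n² and g(n) = n² + 5n + 10 are both O(n²).
Big-Ω permits equal growth rates (f ≥ c·g for some c > 0), so f(n) = Ω(g(n)) is true.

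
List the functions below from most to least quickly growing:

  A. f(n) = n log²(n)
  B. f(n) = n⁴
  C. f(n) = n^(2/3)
B > A > C

Comparing growth rates:
B = n⁴ is O(n⁴)
A = n log²(n) is O(n log² n)
C = n^(2/3) is O(n^(2/3))

Therefore, the order from fastest to slowest is: B > A > C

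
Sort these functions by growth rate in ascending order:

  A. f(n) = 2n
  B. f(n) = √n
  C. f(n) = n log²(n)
B < A < C

Comparing growth rates:
B = √n is O(√n)
A = 2n is O(n)
C = n log²(n) is O(n log² n)

Therefore, the order from slowest to fastest is: B < A < C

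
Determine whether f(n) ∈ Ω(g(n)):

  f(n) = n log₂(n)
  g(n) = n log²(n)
False

f(n) = n log₂(n) is O(n log n), and g(n) = n log²(n) is O(n log² n).
Since O(n log n) grows slower than O(n log² n), f(n) = Ω(g(n)) is false.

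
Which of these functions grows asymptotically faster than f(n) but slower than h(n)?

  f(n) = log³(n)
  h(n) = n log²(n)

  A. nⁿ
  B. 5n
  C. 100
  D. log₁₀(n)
B

We need g(n) with log³(n) = o(g(n)) and g(n) = o(n log²(n)), i.e. O(log³ n) ≺ g ≺ O(n log² n).
Check each option:
  A. nⁿ — O(nⁿ) does not grow strictly slower than h(n)
  B. 5n — O(n) is strictly between O(log³ n) and O(n log² n) ✓
  C. 100 — O(1) does not grow strictly faster than f(n)
  D. log₁₀(n) — O(log n) does not grow strictly faster than f(n)

Only option B (5n) lies strictly between.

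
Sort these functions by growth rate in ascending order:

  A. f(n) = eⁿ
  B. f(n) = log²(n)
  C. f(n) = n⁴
B < C < A

Comparing growth rates:
B = log²(n) is O(log² n)
C = n⁴ is O(n⁴)
A = eⁿ is O(eⁿ)

Therefore, the order from slowest to fastest is: B < C < A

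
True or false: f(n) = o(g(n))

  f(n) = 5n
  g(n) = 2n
False

f(n) = 5n is O(n), and g(n) = 2n is O(n).
Since they have the same growth rate, f(n) = o(g(n)) is false.
(f = o(g) requires f to grow strictly slower, not equal.)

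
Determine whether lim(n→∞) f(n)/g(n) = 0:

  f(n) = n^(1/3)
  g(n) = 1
False

f(n) = n^(1/3) is O(n^(1/3)), and g(n) = 1 is O(1).
Since O(n^(1/3)) grows faster than or equal to O(1), f(n) = o(g(n)) is false.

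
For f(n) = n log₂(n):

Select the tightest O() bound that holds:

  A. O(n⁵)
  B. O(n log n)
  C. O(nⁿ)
B

f(n) = n log₂(n) is O(n log n).
All listed options are valid Big-O bounds (upper bounds),
but O(n log n) is the tightest (smallest valid bound).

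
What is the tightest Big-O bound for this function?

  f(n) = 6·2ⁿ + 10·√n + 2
O(2ⁿ)

The dominant term in 6·2ⁿ + 10·√n + 2 is 6·2ⁿ, which is Θ(2ⁿ).
Lower-order terms (10·√n, 2) are asymptotically negligible.
Constants are absorbed, so the tightest bound is O(2ⁿ).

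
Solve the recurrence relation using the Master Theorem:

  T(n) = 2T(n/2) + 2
Θ(n)

Master Theorem: a = 2, b = 2, f(n) = 2.
Compute the critical exponent d = log₂(2) = 1.
Compare f(n) = Θ(1) against n^d:
  k = 0 < d = 1, so f(n) = O(n^(d-ε)) — Case 1.
  The recursion cost dominates: T(n) = Θ(n^d) = Θ(n).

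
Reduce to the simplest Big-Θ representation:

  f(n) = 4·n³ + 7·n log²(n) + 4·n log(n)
Θ(n³)

Order the terms by growth rate: 4·n log(n) ≺ 7·n log²(n) ≺ 4·n³.
The fastest-growing term 4·n³ dominates as n → ∞; dropping its constant factor gives Θ(n³).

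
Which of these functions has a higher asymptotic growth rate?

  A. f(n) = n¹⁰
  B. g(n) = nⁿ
B

f(n) = n¹⁰ is O(n¹⁰), while g(n) = nⁿ is O(nⁿ).
Since O(nⁿ) grows faster than O(n¹⁰), g(n) dominates.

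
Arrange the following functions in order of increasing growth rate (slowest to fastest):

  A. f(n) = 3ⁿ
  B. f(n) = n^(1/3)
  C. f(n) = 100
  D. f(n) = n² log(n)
C < B < D < A

Comparing growth rates:
C = 100 is O(1)
B = n^(1/3) is O(n^(1/3))
D = n² log(n) is O(n² log n)
A = 3ⁿ is O(3ⁿ)

Therefore, the order from slowest to fastest is: C < B < D < A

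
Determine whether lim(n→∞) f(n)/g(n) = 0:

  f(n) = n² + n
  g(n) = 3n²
False

f(n) = n² + n is O(n²), and g(n) = 3n² is O(n²).
Since they have the same growth rate, f(n) = o(g(n)) is false.
(f = o(g) requires f to grow strictly slower, not equal.)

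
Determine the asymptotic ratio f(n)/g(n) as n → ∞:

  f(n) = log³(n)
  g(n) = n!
0

Since log³(n) (O(log³ n)) grows slower than n! (O(n!)),
the ratio f(n)/g(n) → 0 as n → ∞.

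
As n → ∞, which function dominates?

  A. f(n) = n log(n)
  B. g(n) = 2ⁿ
B

f(n) = n log(n) is O(n log n), while g(n) = 2ⁿ is O(2ⁿ).
Since O(2ⁿ) grows faster than O(n log n), g(n) dominates.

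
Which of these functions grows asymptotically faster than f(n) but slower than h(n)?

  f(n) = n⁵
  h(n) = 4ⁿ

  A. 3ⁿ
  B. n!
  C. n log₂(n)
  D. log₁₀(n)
A

We need g(n) with n⁵ = o(g(n)) and g(n) = o(4ⁿ), i.e. O(n⁵) ≺ g ≺ O(4ⁿ).
Check each option:
  A. 3ⁿ — O(3ⁿ) is strictly between O(n⁵) and O(4ⁿ) ✓
  B. n! — O(n!) does not grow strictly slower than h(n)
  C. n log₂(n) — O(n log n) does not grow strictly faster than f(n)
  D. log₁₀(n) — O(log n) does not grow strictly faster than f(n)

Only option A (3ⁿ) lies strictly between.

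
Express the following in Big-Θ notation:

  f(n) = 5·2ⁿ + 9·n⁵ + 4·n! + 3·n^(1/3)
Θ(n!)

Order the terms by growth rate: 3·n^(1/3) ≺ 9·n⁵ ≺ 5·2ⁿ ≺ 4·n!.
The fastest-growing term 4·n! dominates as n → ∞; dropping its constant factor gives Θ(n!).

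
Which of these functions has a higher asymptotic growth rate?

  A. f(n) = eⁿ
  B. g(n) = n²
A

f(n) = eⁿ is O(eⁿ), while g(n) = n² is O(n²).
Since O(eⁿ) grows faster than O(n²), f(n) dominates.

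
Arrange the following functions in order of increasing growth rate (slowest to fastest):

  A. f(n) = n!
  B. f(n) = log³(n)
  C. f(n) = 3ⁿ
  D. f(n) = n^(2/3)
B < D < C < A

Comparing growth rates:
B = log³(n) is O(log³ n)
D = n^(2/3) is O(n^(2/3))
C = 3ⁿ is O(3ⁿ)
A = n! is O(n!)

Therefore, the order from slowest to fastest is: B < D < C < A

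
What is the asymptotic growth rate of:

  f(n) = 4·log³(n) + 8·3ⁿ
Θ(3ⁿ)

Order the terms by growth rate: 4·log³(n) ≺ 8·3ⁿ.
The fastest-growing term 8·3ⁿ dominates as n → ∞; dropping its constant factor gives Θ(3ⁿ).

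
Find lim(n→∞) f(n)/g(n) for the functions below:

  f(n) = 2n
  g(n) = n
2

Since 2n and n have the same growth rate (O(n)),
the ratio converges to a constant: 2.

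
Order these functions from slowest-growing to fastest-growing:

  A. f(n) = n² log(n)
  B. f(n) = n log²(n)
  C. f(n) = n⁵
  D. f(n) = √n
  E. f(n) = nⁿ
D < B < A < C < E

Comparing growth rates:
D = √n is O(√n)
B = n log²(n) is O(n log² n)
A = n² log(n) is O(n² log n)
C = n⁵ is O(n⁵)
E = nⁿ is O(nⁿ)

Therefore, the order from slowest to fastest is: D < B < A < C < E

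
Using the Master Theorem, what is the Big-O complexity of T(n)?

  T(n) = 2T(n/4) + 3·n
Θ(n)

Master Theorem: a = 2, b = 4, f(n) = 3·n.
Compute the critical exponent d = log₄(2) = 0.500.
Compare f(n) = Θ(n) against n^d:
  k = 1 > d = 0.500, so f(n) = Ω(n^(d+ε)) — Case 3.
  Regularity: a·(n/b)^1/n^1 = a/b^1 = 2/4 < 1 ✓.
  The top-level work dominates: T(n) = Θ(f(n)) = Θ(n).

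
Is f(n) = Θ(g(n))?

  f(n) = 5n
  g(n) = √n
False

f(n) = 5n is O(n), and g(n) = √n is O(√n).
Since they have different growth rates, f(n) = Θ(g(n)) is false.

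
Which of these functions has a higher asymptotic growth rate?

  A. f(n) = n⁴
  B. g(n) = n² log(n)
A

f(n) = n⁴ is O(n⁴), while g(n) = n² log(n) is O(n² log n).
Since O(n⁴) grows faster than O(n² log n), f(n) dominates.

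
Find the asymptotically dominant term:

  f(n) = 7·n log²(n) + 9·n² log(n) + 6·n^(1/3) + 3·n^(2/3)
9·n² log(n)

Looking at each term:
  - 7·n log²(n) is O(n log² n)
  - 9·n² log(n) is O(n² log n)
  - 6·n^(1/3) is O(n^(1/3))
  - 3·n^(2/3) is O(n^(2/3))

The term 9·n² log(n) (O(n² log n)) grows fastest and dominates all others.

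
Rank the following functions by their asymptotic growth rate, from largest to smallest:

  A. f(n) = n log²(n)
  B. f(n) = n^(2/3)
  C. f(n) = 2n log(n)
A > C > B

Comparing growth rates:
A = n log²(n) is O(n log² n)
C = 2n log(n) is O(n log n)
B = n^(2/3) is O(n^(2/3))

Therefore, the order from fastest to slowest is: A > C > B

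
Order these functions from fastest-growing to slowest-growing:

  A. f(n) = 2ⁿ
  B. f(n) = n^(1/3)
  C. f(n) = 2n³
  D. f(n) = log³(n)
A > C > B > D

Comparing growth rates:
A = 2ⁿ is O(2ⁿ)
C = 2n³ is O(n³)
B = n^(1/3) is O(n^(1/3))
D = log³(n) is O(log³ n)

Therefore, the order from fastest to slowest is: A > C > B > D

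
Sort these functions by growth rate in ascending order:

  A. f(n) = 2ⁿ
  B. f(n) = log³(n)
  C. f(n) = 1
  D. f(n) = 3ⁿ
C < B < A < D

Comparing growth rates:
C = 1 is O(1)
B = log³(n) is O(log³ n)
A = 2ⁿ is O(2ⁿ)
D = 3ⁿ is O(3ⁿ)

Therefore, the order from slowest to fastest is: C < B < A < D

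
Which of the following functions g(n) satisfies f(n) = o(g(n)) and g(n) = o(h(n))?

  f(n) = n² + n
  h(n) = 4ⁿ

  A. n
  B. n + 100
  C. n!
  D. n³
D

We need g(n) with n² + n = o(g(n)) and g(n) = o(4ⁿ), i.e. O(n²) ≺ g ≺ O(4ⁿ).
Check each option:
  A. n — O(n) does not grow strictly faster than f(n)
  B. n + 100 — O(n) does not grow strictly faster than f(n)
  C. n! — O(n!) does not grow strictly slower than h(n)
  D. n³ — O(n³) is strictly between O(n²) and O(4ⁿ) ✓

Only option D (n³) lies strictly between.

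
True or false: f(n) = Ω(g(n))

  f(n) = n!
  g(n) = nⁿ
False

f(n) = n! is O(n!), and g(n) = nⁿ is O(nⁿ).
Since O(n!) grows slower than O(nⁿ), f(n) = Ω(g(n)) is false.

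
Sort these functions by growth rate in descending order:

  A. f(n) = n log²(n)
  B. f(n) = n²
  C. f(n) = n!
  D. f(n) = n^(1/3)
C > B > A > D

Comparing growth rates:
C = n! is O(n!)
B = n² is O(n²)
A = n log²(n) is O(n log² n)
D = n^(1/3) is O(n^(1/3))

Therefore, the order from fastest to slowest is: C > B > A > D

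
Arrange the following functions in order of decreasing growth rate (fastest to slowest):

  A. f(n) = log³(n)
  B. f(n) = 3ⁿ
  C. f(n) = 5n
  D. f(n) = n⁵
B > D > C > A

Comparing growth rates:
B = 3ⁿ is O(3ⁿ)
D = n⁵ is O(n⁵)
C = 5n is O(n)
A = log³(n) is O(log³ n)

Therefore, the order from fastest to slowest is: B > D > C > A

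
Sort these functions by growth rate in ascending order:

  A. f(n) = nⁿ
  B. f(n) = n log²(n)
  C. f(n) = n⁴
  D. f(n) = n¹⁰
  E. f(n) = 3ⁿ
B < C < D < E < A

Comparing growth rates:
B = n log²(n) is O(n log² n)
C = n⁴ is O(n⁴)
D = n¹⁰ is O(n¹⁰)
E = 3ⁿ is O(3ⁿ)
A = nⁿ is O(nⁿ)

Therefore, the order from slowest to fastest is: B < C < D < E < A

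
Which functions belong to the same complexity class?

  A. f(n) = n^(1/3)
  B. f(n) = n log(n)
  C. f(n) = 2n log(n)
B and C

Examining each function:
  A. n^(1/3) is O(n^(1/3))
  B. n log(n) is O(n log n)
  C. 2n log(n) is O(n log n)

Functions B and C both have the same complexity class.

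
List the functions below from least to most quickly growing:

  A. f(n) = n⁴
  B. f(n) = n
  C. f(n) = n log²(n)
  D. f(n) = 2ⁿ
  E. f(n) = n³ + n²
B < C < E < A < D

Comparing growth rates:
B = n is O(n)
C = n log²(n) is O(n log² n)
E = n³ + n² is O(n³)
A = n⁴ is O(n⁴)
D = 2ⁿ is O(2ⁿ)

Therefore, the order from slowest to fastest is: B < C < E < A < D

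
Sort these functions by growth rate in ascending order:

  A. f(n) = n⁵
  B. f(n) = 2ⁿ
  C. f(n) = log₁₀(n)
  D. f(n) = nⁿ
C < A < B < D

Comparing growth rates:
C = log₁₀(n) is O(log n)
A = n⁵ is O(n⁵)
B = 2ⁿ is O(2ⁿ)
D = nⁿ is O(nⁿ)

Therefore, the order from slowest to fastest is: C < A < B < D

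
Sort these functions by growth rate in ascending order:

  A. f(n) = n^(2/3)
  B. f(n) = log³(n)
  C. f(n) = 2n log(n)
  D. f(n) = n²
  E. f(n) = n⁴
B < A < C < D < E

Comparing growth rates:
B = log³(n) is O(log³ n)
A = n^(2/3) is O(n^(2/3))
C = 2n log(n) is O(n log n)
D = n² is O(n²)
E = n⁴ is O(n⁴)

Therefore, the order from slowest to fastest is: B < A < C < D < E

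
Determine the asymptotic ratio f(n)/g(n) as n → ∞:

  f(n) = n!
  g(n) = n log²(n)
∞

Since n! (O(n!)) grows faster than n log²(n) (O(n log² n)),
the ratio f(n)/g(n) → ∞ as n → ∞.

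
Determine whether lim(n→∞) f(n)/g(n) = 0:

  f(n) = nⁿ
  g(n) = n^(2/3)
False

f(n) = nⁿ is O(nⁿ), and g(n) = n^(2/3) is O(n^(2/3)).
Since O(nⁿ) grows faster than or equal to O(n^(2/3)), f(n) = o(g(n)) is false.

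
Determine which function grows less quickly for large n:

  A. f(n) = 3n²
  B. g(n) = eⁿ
A

f(n) = 3n² is O(n²), while g(n) = eⁿ is O(eⁿ).
Since O(n²) grows slower than O(eⁿ), f(n) is dominated.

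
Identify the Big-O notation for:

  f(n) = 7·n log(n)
O(n log n)

The dominant term in 7·n log(n) is 7·n log(n), which is Θ(n log n).
Constants are absorbed, so the tightest bound is O(n log n).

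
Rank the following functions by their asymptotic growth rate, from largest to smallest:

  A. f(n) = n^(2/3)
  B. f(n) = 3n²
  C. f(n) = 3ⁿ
C > B > A

Comparing growth rates:
C = 3ⁿ is O(3ⁿ)
B = 3n² is O(n²)
A = n^(2/3) is O(n^(2/3))

Therefore, the order from fastest to slowest is: C > B > A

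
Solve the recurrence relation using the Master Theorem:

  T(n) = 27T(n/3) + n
Θ(n³)

Master Theorem: a = 27, b = 3, f(n) = n.
Compute the critical exponent d = log₃(27) = 3.
Compare f(n) = Θ(n) against n^d:
  k = 1 < d = 3, so f(n) = O(n^(d-ε)) — Case 1.
  The recursion cost dominates: T(n) = Θ(n^d) = Θ(n³).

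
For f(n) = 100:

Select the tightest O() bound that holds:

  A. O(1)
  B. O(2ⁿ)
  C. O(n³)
A

f(n) = 100 is O(1).
All listed options are valid Big-O bounds (upper bounds),
but O(1) is the tightest (smallest valid bound).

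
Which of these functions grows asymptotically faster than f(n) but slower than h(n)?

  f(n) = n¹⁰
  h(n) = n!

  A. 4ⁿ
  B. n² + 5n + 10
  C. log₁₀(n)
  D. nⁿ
A

We need g(n) with n¹⁰ = o(g(n)) and g(n) = o(n!), i.e. O(n¹⁰) ≺ g ≺ O(n!).
Check each option:
  A. 4ⁿ — O(4ⁿ) is strictly between O(n¹⁰) and O(n!) ✓
  B. n² + 5n + 10 — O(n²) does not grow strictly faster than f(n)
  C. log₁₀(n) — O(log n) does not grow strictly faster than f(n)
  D. nⁿ — O(nⁿ) does not grow strictly slower than h(n)

Only option A (4ⁿ) lies strictly between.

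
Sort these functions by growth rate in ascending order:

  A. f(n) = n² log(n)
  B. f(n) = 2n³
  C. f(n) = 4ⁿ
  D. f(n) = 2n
D < A < B < C

Comparing growth rates:
D = 2n is O(n)
A = n² log(n) is O(n² log n)
B = 2n³ is O(n³)
C = 4ⁿ is O(4ⁿ)

Therefore, the order from slowest to fastest is: D < A < B < C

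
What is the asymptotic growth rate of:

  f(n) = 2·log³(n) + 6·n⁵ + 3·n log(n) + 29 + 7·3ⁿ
Θ(3ⁿ)

Order the terms by growth rate: 29 ≺ 2·log³(n) ≺ 3·n log(n) ≺ 6·n⁵ ≺ 7·3ⁿ.
The fastest-growing term 7·3ⁿ dominates as n → ∞; dropping its constant factor gives Θ(3ⁿ).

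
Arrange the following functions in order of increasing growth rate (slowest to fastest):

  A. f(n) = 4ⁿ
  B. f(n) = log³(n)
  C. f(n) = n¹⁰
B < C < A

Comparing growth rates:
B = log³(n) is O(log³ n)
C = n¹⁰ is O(n¹⁰)
A = 4ⁿ is O(4ⁿ)

Therefore, the order from slowest to fastest is: B < C < A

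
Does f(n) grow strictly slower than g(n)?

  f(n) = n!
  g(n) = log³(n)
False

f(n) = n! is O(n!), and g(n) = log³(n) is O(log³ n).
Since O(n!) grows faster than or equal to O(log³ n), f(n) = o(g(n)) is false.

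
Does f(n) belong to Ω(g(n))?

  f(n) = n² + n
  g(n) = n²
True

f(n) = n² + n and g(n) = n² are both O(n²).
Big-Ω permits equal growth rates (f ≥ c·g for some c > 0), so f(n) = Ω(g(n)) is true.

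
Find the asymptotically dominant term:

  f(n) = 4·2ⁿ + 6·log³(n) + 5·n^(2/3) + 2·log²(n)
4·2ⁿ

Looking at each term:
  - 4·2ⁿ is O(2ⁿ)
  - 6·log³(n) is O(log³ n)
  - 5·n^(2/3) is O(n^(2/3))
  - 2·log²(n) is O(log² n)

The term 4·2ⁿ (O(2ⁿ)) grows fastest and dominates all others.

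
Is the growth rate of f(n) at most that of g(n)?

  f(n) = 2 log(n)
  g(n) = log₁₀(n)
True

f(n) = 2 log(n) and g(n) = log₁₀(n) are both O(log n).
Big-O permits equal growth rates (f ≤ c·g for some c), so f(n) = O(g(n)) is true.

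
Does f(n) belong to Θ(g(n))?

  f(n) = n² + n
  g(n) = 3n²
True

f(n) = n² + n and g(n) = 3n² are both O(n²).
Since they have the same asymptotic growth rate, f(n) = Θ(g(n)) is true.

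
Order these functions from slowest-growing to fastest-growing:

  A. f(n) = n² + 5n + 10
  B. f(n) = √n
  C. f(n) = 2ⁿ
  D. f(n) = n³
B < A < D < C

Comparing growth rates:
B = √n is O(√n)
A = n² + 5n + 10 is O(n²)
D = n³ is O(n³)
C = 2ⁿ is O(2ⁿ)

Therefore, the order from slowest to fastest is: B < A < D < C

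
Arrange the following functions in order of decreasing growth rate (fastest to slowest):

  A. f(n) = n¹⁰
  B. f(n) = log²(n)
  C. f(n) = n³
A > C > B

Comparing growth rates:
A = n¹⁰ is O(n¹⁰)
C = n³ is O(n³)
B = log²(n) is O(log² n)

Therefore, the order from fastest to slowest is: A > C > B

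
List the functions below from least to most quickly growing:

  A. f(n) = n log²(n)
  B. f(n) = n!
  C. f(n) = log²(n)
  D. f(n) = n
C < D < A < B

Comparing growth rates:
C = log²(n) is O(log² n)
D = n is O(n)
A = n log²(n) is O(n log² n)
B = n! is O(n!)

Therefore, the order from slowest to fastest is: C < D < A < B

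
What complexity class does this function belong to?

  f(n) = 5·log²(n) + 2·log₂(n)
O(log² n)

The dominant term in 5·log²(n) + 2·log₂(n) is 5·log²(n), which is Θ(log² n).
Lower-order terms (2·log₂(n)) are asymptotically negligible.
Constants are absorbed, so the tightest bound is O(log² n).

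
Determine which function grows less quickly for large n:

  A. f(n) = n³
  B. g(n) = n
B

f(n) = n³ is O(n³), while g(n) = n is O(n).
Since O(n) grows slower than O(n³), g(n) is dominated.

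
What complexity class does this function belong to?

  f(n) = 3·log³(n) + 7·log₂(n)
O(log³ n)

The dominant term in 3·log³(n) + 7·log₂(n) is 3·log³(n), which is Θ(log³ n).
Lower-order terms (7·log₂(n)) are asymptotically negligible.
Constants are absorbed, so the tightest bound is O(log³ n).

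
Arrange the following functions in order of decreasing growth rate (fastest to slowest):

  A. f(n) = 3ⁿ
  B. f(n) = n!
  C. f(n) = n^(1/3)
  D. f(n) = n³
B > A > D > C

Comparing growth rates:
B = n! is O(n!)
A = 3ⁿ is O(3ⁿ)
D = n³ is O(n³)
C = n^(1/3) is O(n^(1/3))

Therefore, the order from fastest to slowest is: B > A > D > C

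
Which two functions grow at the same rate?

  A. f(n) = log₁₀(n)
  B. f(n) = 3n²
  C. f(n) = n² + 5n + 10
B and C

Examining each function:
  A. log₁₀(n) is O(log n)
  B. 3n² is O(n²)
  C. n² + 5n + 10 is O(n²)

Functions B and C both have the same complexity class.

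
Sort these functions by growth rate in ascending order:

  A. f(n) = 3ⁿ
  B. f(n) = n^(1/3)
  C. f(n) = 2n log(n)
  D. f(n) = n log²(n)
B < C < D < A

Comparing growth rates:
B = n^(1/3) is O(n^(1/3))
C = 2n log(n) is O(n log n)
D = n log²(n) is O(n log² n)
A = 3ⁿ is O(3ⁿ)

Therefore, the order from slowest to fastest is: B < C < D < A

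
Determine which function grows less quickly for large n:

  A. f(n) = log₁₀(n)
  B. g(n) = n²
A

f(n) = log₁₀(n) is O(log n), while g(n) = n² is O(n²).
Since O(log n) grows slower than O(n²), f(n) is dominated.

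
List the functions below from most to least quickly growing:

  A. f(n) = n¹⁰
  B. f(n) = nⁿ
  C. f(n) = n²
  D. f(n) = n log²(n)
B > A > C > D

Comparing growth rates:
B = nⁿ is O(nⁿ)
A = n¹⁰ is O(n¹⁰)
C = n² is O(n²)
D = n log²(n) is O(n log² n)

Therefore, the order from fastest to slowest is: B > A > C > D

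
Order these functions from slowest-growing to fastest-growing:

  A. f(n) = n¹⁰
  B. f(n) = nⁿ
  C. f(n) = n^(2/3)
C < A < B

Comparing growth rates:
C = n^(2/3) is O(n^(2/3))
A = n¹⁰ is O(n¹⁰)
B = nⁿ is O(nⁿ)

Therefore, the order from slowest to fastest is: C < A < B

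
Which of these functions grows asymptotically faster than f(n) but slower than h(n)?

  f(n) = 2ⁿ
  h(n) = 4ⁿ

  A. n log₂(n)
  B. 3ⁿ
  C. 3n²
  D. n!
B

We need g(n) with 2ⁿ = o(g(n)) and g(n) = o(4ⁿ), i.e. O(2ⁿ) ≺ g ≺ O(4ⁿ).
Check each option:
  A. n log₂(n) — O(n log n) does not grow strictly faster than f(n)
  B. 3ⁿ — O(3ⁿ) is strictly between O(2ⁿ) and O(4ⁿ) ✓
  C. 3n² — O(n²) does not grow strictly faster than f(n)
  D. n! — O(n!) does not grow strictly slower than h(n)

Only option B (3ⁿ) lies strictly between.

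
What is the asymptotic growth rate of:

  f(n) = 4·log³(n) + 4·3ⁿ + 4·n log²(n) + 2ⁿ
Θ(3ⁿ)

Order the terms by growth rate: 4·log³(n) ≺ 4·n log²(n) ≺ 2ⁿ ≺ 4·3ⁿ.
The fastest-growing term 4·3ⁿ dominates as n → ∞; dropping its constant factor gives Θ(3ⁿ).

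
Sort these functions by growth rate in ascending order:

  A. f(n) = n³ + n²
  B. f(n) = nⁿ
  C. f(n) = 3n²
C < A < B

Comparing growth rates:
C = 3n² is O(n²)
A = n³ + n² is O(n³)
B = nⁿ is O(nⁿ)

Therefore, the order from slowest to fastest is: C < A < B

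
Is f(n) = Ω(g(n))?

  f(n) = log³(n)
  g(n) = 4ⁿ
False

f(n) = log³(n) is O(log³ n), and g(n) = 4ⁿ is O(4ⁿ).
Since O(log³ n) grows slower than O(4ⁿ), f(n) = Ω(g(n)) is false.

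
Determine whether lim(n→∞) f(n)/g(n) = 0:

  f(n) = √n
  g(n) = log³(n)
False

f(n) = √n is O(√n), and g(n) = log³(n) is O(log³ n).
Since O(√n) grows faster than or equal to O(log³ n), f(n) = o(g(n)) is false.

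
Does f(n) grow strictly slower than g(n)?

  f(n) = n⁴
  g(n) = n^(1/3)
False

f(n) = n⁴ is O(n⁴), and g(n) = n^(1/3) is O(n^(1/3)).
Since O(n⁴) grows faster than or equal to O(n^(1/3)), f(n) = o(g(n)) is false.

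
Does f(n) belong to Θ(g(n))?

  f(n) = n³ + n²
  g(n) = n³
True

f(n) = n³ + n² and g(n) = n³ are both O(n³).
Since they have the same asymptotic growth rate, f(n) = Θ(g(n)) is true.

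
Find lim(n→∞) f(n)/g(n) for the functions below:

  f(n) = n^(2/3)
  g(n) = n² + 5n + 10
0

Since n^(2/3) (O(n^(2/3))) grows slower than n² + 5n + 10 (O(n²)),
the ratio f(n)/g(n) → 0 as n → ∞.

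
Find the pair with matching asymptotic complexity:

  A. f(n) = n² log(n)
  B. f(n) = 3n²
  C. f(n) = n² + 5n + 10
B and C

Examining each function:
  A. n² log(n) is O(n² log n)
  B. 3n² is O(n²)
  C. n² + 5n + 10 is O(n²)

Functions B and C both have the same complexity class.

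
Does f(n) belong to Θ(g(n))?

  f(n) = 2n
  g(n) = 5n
True

f(n) = 2n and g(n) = 5n are both O(n).
Since they have the same asymptotic growth rate, f(n) = Θ(g(n)) is true.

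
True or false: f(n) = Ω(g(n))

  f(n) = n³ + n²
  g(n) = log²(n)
True

f(n) = n³ + n² is O(n³), and g(n) = log²(n) is O(log² n).
Since O(n³) grows at least as fast as O(log² n), f(n) = Ω(g(n)) is true.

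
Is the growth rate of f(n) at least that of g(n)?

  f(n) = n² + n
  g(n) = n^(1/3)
True

f(n) = n² + n is O(n²), and g(n) = n^(1/3) is O(n^(1/3)).
Since O(n²) grows at least as fast as O(n^(1/3)), f(n) = Ω(g(n)) is true.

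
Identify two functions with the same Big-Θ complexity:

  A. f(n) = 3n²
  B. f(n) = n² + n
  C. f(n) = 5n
A and B

Examining each function:
  A. 3n² is O(n²)
  B. n² + n is O(n²)
  C. 5n is O(n)

Functions A and B both have the same complexity class.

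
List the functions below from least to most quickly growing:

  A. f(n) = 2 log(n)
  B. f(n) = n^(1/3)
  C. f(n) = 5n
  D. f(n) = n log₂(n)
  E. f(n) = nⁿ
A < B < C < D < E

Comparing growth rates:
A = 2 log(n) is O(log n)
B = n^(1/3) is O(n^(1/3))
C = 5n is O(n)
D = n log₂(n) is O(n log n)
E = nⁿ is O(nⁿ)

Therefore, the order from slowest to fastest is: A < B < C < D < E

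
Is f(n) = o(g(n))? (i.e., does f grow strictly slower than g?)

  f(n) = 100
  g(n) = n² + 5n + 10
True

f(n) = 100 is O(1), and g(n) = n² + 5n + 10 is O(n²).
Since O(1) grows strictly slower than O(n²), f(n) = o(g(n)) is true.
This means lim(n→∞) f(n)/g(n) = 0.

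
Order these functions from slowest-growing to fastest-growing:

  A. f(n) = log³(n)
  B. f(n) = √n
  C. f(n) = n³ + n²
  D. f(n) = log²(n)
D < A < B < C

Comparing growth rates:
D = log²(n) is O(log² n)
A = log³(n) is O(log³ n)
B = √n is O(√n)
C = n³ + n² is O(n³)

Therefore, the order from slowest to fastest is: D < A < B < C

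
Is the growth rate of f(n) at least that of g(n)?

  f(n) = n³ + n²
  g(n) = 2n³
True

f(n) = n³ + n² and g(n) = 2n³ are both O(n³).
Big-Ω permits equal growth rates (f ≥ c·g for some c > 0), so f(n) = Ω(g(n)) is true.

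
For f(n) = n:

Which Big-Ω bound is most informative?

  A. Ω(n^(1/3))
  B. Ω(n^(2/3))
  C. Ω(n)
C

f(n) = n is Ω(n).
All listed options are valid Big-Ω bounds (lower bounds),
but Ω(n) is the tightest (largest valid bound).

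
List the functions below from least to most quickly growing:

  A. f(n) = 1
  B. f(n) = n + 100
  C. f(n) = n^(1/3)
A < C < B

Comparing growth rates:
A = 1 is O(1)
C = n^(1/3) is O(n^(1/3))
B = n + 100 is O(n)

Therefore, the order from slowest to fastest is: A < C < B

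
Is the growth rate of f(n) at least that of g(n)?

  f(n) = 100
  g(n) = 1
True

f(n) = 100 and g(n) = 1 are both O(1).
Big-Ω permits equal growth rates (f ≥ c·g for some c > 0), so f(n) = Ω(g(n)) is true.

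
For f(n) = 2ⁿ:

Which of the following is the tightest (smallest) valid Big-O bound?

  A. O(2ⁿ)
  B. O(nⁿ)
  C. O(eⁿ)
A

f(n) = 2ⁿ is O(2ⁿ).
All listed options are valid Big-O bounds (upper bounds),
but O(2ⁿ) is the tightest (smallest valid bound).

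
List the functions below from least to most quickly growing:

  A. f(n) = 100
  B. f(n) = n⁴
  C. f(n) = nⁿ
A < B < C

Comparing growth rates:
A = 100 is O(1)
B = n⁴ is O(n⁴)
C = nⁿ is O(nⁿ)

Therefore, the order from slowest to fastest is: A < B < C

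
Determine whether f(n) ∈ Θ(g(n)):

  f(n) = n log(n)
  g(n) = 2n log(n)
True

f(n) = n log(n) and g(n) = 2n log(n) are both O(n log n).
Since they have the same asymptotic growth rate, f(n) = Θ(g(n)) is true.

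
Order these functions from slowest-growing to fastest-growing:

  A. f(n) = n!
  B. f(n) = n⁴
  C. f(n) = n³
C < B < A

Comparing growth rates:
C = n³ is O(n³)
B = n⁴ is O(n⁴)
A = n! is O(n!)

Therefore, the order from slowest to fastest is: C < B < A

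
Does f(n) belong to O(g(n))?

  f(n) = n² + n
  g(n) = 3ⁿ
True

f(n) = n² + n is O(n²), and g(n) = 3ⁿ is O(3ⁿ).
Since O(n²) ⊆ O(3ⁿ) (f grows no faster than g), f(n) = O(g(n)) is true.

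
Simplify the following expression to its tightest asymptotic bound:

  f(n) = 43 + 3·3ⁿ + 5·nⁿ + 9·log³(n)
Θ(nⁿ)

Order the terms by growth rate: 43 ≺ 9·log³(n) ≺ 3·3ⁿ ≺ 5·nⁿ.
The fastest-growing term 5·nⁿ dominates as n → ∞; dropping its constant factor gives Θ(nⁿ).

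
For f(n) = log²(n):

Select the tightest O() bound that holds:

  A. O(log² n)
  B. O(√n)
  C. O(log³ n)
A

f(n) = log²(n) is O(log² n).
All listed options are valid Big-O bounds (upper bounds),
but O(log² n) is the tightest (smallest valid bound).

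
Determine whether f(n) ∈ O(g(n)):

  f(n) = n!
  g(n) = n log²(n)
False

f(n) = n! is O(n!), and g(n) = n log²(n) is O(n log² n).
Since O(n!) grows faster than O(n log² n), f(n) = O(g(n)) is false.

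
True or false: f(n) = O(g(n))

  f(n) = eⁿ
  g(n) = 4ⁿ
True

f(n) = eⁿ is O(eⁿ), and g(n) = 4ⁿ is O(4ⁿ).
Since O(eⁿ) ⊆ O(4ⁿ) (f grows no faster than g), f(n) = O(g(n)) is true.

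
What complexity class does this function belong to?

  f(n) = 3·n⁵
O(n⁵)

The dominant term in 3·n⁵ is 3·n⁵, which is Θ(n⁵).
Constants are absorbed, so the tightest bound is O(n⁵).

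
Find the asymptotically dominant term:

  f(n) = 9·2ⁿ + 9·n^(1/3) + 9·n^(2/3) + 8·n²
9·2ⁿ

Looking at each term:
  - 9·2ⁿ is O(2ⁿ)
  - 9·n^(1/3) is O(n^(1/3))
  - 9·n^(2/3) is O(n^(2/3))
  - 8·n² is O(n²)

The term 9·2ⁿ (O(2ⁿ)) grows fastest and dominates all others.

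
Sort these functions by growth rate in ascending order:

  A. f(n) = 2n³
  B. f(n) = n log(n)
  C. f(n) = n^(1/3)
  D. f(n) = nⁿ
C < B < A < D

Comparing growth rates:
C = n^(1/3) is O(n^(1/3))
B = n log(n) is O(n log n)
A = 2n³ is O(n³)
D = nⁿ is O(nⁿ)

Therefore, the order from slowest to fastest is: C < B < A < D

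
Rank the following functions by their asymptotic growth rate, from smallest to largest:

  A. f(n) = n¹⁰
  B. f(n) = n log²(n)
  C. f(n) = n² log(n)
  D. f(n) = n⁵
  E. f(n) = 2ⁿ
B < C < D < A < E

Comparing growth rates:
B = n log²(n) is O(n log² n)
C = n² log(n) is O(n² log n)
D = n⁵ is O(n⁵)
A = n¹⁰ is O(n¹⁰)
E = 2ⁿ is O(2ⁿ)

Therefore, the order from slowest to fastest is: B < C < D < A < E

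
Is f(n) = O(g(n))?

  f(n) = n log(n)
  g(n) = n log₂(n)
True

f(n) = n log(n) and g(n) = n log₂(n) are both O(n log n).
Big-O permits equal growth rates (f ≤ c·g for some c), so f(n) = O(g(n)) is true.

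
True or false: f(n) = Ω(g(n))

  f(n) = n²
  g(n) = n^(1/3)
True

f(n) = n² is O(n²), and g(n) = n^(1/3) is O(n^(1/3)).
Since O(n²) grows at least as fast as O(n^(1/3)), f(n) = Ω(g(n)) is true.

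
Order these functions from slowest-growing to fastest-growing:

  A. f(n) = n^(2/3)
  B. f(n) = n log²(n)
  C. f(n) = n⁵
A < B < C

Comparing growth rates:
A = n^(2/3) is O(n^(2/3))
B = n log²(n) is O(n log² n)
C = n⁵ is O(n⁵)

Therefore, the order from slowest to fastest is: A < B < C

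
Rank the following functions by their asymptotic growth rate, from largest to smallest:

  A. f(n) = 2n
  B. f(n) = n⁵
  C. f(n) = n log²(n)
B > C > A

Comparing growth rates:
B = n⁵ is O(n⁵)
C = n log²(n) is O(n log² n)
A = 2n is O(n)

Therefore, the order from fastest to slowest is: B > C > A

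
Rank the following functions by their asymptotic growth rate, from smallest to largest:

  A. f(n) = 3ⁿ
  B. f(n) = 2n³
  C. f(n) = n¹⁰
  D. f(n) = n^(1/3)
D < B < C < A

Comparing growth rates:
D = n^(1/3) is O(n^(1/3))
B = 2n³ is O(n³)
C = n¹⁰ is O(n¹⁰)
A = 3ⁿ is O(3ⁿ)

Therefore, the order from slowest to fastest is: D < B < C < A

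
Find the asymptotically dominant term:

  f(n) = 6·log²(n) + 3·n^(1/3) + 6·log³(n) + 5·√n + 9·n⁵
9·n⁵

Looking at each term:
  - 6·log²(n) is O(log² n)
  - 3·n^(1/3) is O(n^(1/3))
  - 6·log³(n) is O(log³ n)
  - 5·√n is O(√n)
  - 9·n⁵ is O(n⁵)

The term 9·n⁵ (O(n⁵)) grows fastest and dominates all others.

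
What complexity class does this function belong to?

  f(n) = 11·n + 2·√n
O(n)

The dominant term in 11·n + 2·√n is 11·n, which is Θ(n).
Lower-order terms (2·√n) are asymptotically negligible.
Constants are absorbed, so the tightest bound is O(n).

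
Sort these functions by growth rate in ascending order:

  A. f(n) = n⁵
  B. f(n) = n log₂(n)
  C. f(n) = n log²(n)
B < C < A

Comparing growth rates:
B = n log₂(n) is O(n log n)
C = n log²(n) is O(n log² n)
A = n⁵ is O(n⁵)

Therefore, the order from slowest to fastest is: B < C < A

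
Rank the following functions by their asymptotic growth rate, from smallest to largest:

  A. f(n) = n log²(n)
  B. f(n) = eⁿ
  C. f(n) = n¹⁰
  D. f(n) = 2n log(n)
D < A < C < B

Comparing growth rates:
D = 2n log(n) is O(n log n)
A = n log²(n) is O(n log² n)
C = n¹⁰ is O(n¹⁰)
B = eⁿ is O(eⁿ)

Therefore, the order from slowest to fastest is: D < A < C < B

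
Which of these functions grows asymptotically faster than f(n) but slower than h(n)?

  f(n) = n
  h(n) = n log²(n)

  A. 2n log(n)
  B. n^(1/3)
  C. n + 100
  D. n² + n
A

We need g(n) with n = o(g(n)) and g(n) = o(n log²(n)), i.e. O(n) ≺ g ≺ O(n log² n).
Check each option:
  A. 2n log(n) — O(n log n) is strictly between O(n) and O(n log² n) ✓
  B. n^(1/3) — O(n^(1/3)) does not grow strictly faster than f(n)
  C. n + 100 — O(n) does not grow strictly faster than f(n)
  D. n² + n — O(n²) does not grow strictly slower than h(n)

Only option A (2n log(n)) lies strictly between.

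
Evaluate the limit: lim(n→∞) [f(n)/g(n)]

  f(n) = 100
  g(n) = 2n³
0

Since 100 (O(1)) grows slower than 2n³ (O(n³)),
the ratio f(n)/g(n) → 0 as n → ∞.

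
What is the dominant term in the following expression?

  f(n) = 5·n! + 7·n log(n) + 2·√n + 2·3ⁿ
5·n!

Looking at each term:
  - 5·n! is O(n!)
  - 7·n log(n) is O(n log n)
  - 2·√n is O(√n)
  - 2·3ⁿ is O(3ⁿ)

The term 5·n! (O(n!)) grows fastest and dominates all others.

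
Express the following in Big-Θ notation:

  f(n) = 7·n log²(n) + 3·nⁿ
Θ(nⁿ)

Order the terms by growth rate: 7·n log²(n) ≺ 3·nⁿ.
The fastest-growing term 3·nⁿ dominates as n → ∞; dropping its constant factor gives Θ(nⁿ).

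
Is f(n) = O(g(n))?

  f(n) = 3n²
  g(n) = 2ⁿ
True

f(n) = 3n² is O(n²), and g(n) = 2ⁿ is O(2ⁿ).
Since O(n²) ⊆ O(2ⁿ) (f grows no faster than g), f(n) = O(g(n)) is true.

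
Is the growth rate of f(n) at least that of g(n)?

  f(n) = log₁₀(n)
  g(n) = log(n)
True

f(n) = log₁₀(n) and g(n) = log(n) are both O(log n).
Big-Ω permits equal growth rates (f ≥ c·g for some c > 0), so f(n) = Ω(g(n)) is true.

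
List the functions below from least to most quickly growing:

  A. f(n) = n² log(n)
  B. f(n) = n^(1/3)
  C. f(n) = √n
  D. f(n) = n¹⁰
B < C < A < D

Comparing growth rates:
B = n^(1/3) is O(n^(1/3))
C = √n is O(√n)
A = n² log(n) is O(n² log n)
D = n¹⁰ is O(n¹⁰)

Therefore, the order from slowest to fastest is: B < C < A < D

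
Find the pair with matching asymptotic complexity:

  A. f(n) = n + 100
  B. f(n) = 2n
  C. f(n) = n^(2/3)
A and B

Examining each function:
  A. n + 100 is O(n)
  B. 2n is O(n)
  C. n^(2/3) is O(n^(2/3))

Functions A and B both have the same complexity class.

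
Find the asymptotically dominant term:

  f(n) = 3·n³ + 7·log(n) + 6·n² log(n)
3·n³

Looking at each term:
  - 3·n³ is O(n³)
  - 7·log(n) is O(log n)
  - 6·n² log(n) is O(n² log n)

The term 3·n³ (O(n³)) grows fastest and dominates all others.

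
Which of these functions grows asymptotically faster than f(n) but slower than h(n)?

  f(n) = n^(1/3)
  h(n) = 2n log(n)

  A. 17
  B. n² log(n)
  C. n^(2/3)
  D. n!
C

We need g(n) with n^(1/3) = o(g(n)) and g(n) = o(2n log(n)), i.e. O(n^(1/3)) ≺ g ≺ O(n log n).
Check each option:
  A. 17 — O(1) does not grow strictly faster than f(n)
  B. n² log(n) — O(n² log n) does not grow strictly slower than h(n)
  C. n^(2/3) — O(n^(2/3)) is strictly between O(n^(1/3)) and O(n log n) ✓
  D. n! — O(n!) does not grow strictly slower than h(n)

Only option C (n^(2/3)) lies strictly between.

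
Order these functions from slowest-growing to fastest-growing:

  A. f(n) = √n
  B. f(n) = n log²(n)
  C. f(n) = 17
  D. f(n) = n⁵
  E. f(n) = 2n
C < A < E < B < D

Comparing growth rates:
C = 17 is O(1)
A = √n is O(√n)
E = 2n is O(n)
B = n log²(n) is O(n log² n)
D = n⁵ is O(n⁵)

Therefore, the order from slowest to fastest is: C < A < E < B < D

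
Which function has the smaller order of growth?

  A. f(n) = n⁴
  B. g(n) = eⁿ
A

f(n) = n⁴ is O(n⁴), while g(n) = eⁿ is O(eⁿ).
Since O(n⁴) grows slower than O(eⁿ), f(n) is dominated.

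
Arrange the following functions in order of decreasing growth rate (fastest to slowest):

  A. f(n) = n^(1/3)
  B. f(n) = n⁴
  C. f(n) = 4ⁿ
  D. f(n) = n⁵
C > D > B > A

Comparing growth rates:
C = 4ⁿ is O(4ⁿ)
D = n⁵ is O(n⁵)
B = n⁴ is O(n⁴)
A = n^(1/3) is O(n^(1/3))

Therefore, the order from fastest to slowest is: C > D > B > A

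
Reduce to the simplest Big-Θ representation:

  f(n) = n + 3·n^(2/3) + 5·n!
Θ(n!)

Order the terms by growth rate: 3·n^(2/3) ≺ n ≺ 5·n!.
The fastest-growing term 5·n! dominates as n → ∞; dropping its constant factor gives Θ(n!).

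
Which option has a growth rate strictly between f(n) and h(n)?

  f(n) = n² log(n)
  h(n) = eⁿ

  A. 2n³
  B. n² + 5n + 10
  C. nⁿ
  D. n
A

We need g(n) with n² log(n) = o(g(n)) and g(n) = o(eⁿ), i.e. O(n² log n) ≺ g ≺ O(eⁿ).
Check each option:
  A. 2n³ — O(n³) is strictly between O(n² log n) and O(eⁿ) ✓
  B. n² + 5n + 10 — O(n²) does not grow strictly faster than f(n)
  C. nⁿ — O(nⁿ) does not grow strictly slower than h(n)
  D. n — O(n) does not grow strictly faster than f(n)

Only option A (2n³) lies strictly between.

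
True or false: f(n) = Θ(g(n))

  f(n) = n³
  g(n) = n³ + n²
True

f(n) = n³ and g(n) = n³ + n² are both O(n³).
Since they have the same asymptotic growth rate, f(n) = Θ(g(n)) is true.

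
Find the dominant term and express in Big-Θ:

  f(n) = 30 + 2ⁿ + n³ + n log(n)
Θ(2ⁿ)

Order the terms by growth rate: 30 ≺ n log(n) ≺ n³ ≺ 2ⁿ.
The fastest-growing term 2ⁿ dominates as n → ∞; dropping its constant factor gives Θ(2ⁿ).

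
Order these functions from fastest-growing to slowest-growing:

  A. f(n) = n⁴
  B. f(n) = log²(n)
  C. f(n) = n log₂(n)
A > C > B

Comparing growth rates:
A = n⁴ is O(n⁴)
C = n log₂(n) is O(n log n)
B = log²(n) is O(log² n)

Therefore, the order from fastest to slowest is: A > C > B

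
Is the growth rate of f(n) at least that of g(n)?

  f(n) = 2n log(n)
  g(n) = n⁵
False

f(n) = 2n log(n) is O(n log n), and g(n) = n⁵ is O(n⁵).
Since O(n log n) grows slower than O(n⁵), f(n) = Ω(g(n)) is false.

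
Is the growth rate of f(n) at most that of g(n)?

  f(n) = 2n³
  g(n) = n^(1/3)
False

f(n) = 2n³ is O(n³), and g(n) = n^(1/3) is O(n^(1/3)).
Since O(n³) grows faster than O(n^(1/3)), f(n) = O(g(n)) is false.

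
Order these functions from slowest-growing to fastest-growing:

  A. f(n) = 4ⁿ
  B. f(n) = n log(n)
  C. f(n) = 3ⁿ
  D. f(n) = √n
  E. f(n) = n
D < E < B < C < A

Comparing growth rates:
D = √n is O(√n)
E = n is O(n)
B = n log(n) is O(n log n)
C = 3ⁿ is O(3ⁿ)
A = 4ⁿ is O(4ⁿ)

Therefore, the order from slowest to fastest is: D < E < B < C < A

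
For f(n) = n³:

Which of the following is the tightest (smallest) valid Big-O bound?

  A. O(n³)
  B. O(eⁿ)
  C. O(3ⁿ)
A

f(n) = n³ is O(n³).
All listed options are valid Big-O bounds (upper bounds),
but O(n³) is the tightest (smallest valid bound).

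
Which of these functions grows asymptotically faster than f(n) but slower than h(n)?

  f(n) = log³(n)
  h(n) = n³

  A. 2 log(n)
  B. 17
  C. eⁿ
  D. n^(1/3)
D

We need g(n) with log³(n) = o(g(n)) and g(n) = o(n³), i.e. O(log³ n) ≺ g ≺ O(n³).
Check each option:
  A. 2 log(n) — O(log n) does not grow strictly faster than f(n)
  B. 17 — O(1) does not grow strictly faster than f(n)
  C. eⁿ — O(eⁿ) does not grow strictly slower than h(n)
  D. n^(1/3) — O(n^(1/3)) is strictly between O(log³ n) and O(n³) ✓

Only option D (n^(1/3)) lies strictly between.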